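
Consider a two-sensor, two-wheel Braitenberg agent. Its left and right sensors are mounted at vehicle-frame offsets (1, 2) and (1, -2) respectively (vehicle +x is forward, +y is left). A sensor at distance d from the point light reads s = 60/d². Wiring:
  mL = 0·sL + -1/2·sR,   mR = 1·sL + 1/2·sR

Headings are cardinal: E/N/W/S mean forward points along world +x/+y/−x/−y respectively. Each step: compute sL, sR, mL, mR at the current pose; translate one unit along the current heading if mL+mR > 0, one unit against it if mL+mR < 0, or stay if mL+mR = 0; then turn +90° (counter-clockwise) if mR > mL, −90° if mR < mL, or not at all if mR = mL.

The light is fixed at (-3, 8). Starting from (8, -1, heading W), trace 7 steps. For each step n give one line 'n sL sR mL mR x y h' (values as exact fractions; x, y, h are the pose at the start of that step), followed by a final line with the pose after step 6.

n=0: pose=(8,-1,W); sL=60/221, sR=60/149; mL=-30/149, mR=15570/32929; mL+mR=60/221 → advance +1; mR−mL=22200/32929 → turn +1·90°
n=1: pose=(7,-1,S); sL=15/61, sR=15/41; mL=-15/82, mR=2145/5002; mL+mR=15/61 → advance +1; mR−mL=1530/2501 → turn +1·90°
n=2: pose=(7,-2,E); sL=12/37, sR=12/53; mL=-6/53, mR=858/1961; mL+mR=12/37 → advance +1; mR−mL=1080/1961 → turn +1·90°
n=3: pose=(8,-2,N); sL=10/27, sR=6/25; mL=-3/25, mR=331/675; mL+mR=10/27 → advance +1; mR−mL=412/675 → turn +1·90°
n=4: pose=(8,-1,W); sL=60/221, sR=60/149; mL=-30/149, mR=15570/32929; mL+mR=60/221 → advance +1; mR−mL=22200/32929 → turn +1·90°
n=5: pose=(7,-1,S); sL=15/61, sR=15/41; mL=-15/82, mR=2145/5002; mL+mR=15/61 → advance +1; mR−mL=1530/2501 → turn +1·90°
n=6: pose=(7,-2,E); sL=12/37, sR=12/53; mL=-6/53, mR=858/1961; mL+mR=12/37 → advance +1; mR−mL=1080/1961 → turn +1·90°

0 60/221 60/149 -30/149 15570/32929 8 -1 W
1 15/61 15/41 -15/82 2145/5002 7 -1 S
2 12/37 12/53 -6/53 858/1961 7 -2 E
3 10/27 6/25 -3/25 331/675 8 -2 N
4 60/221 60/149 -30/149 15570/32929 8 -1 W
5 15/61 15/41 -15/82 2145/5002 7 -1 S
6 12/37 12/53 -6/53 858/1961 7 -2 E
final 8 -2 N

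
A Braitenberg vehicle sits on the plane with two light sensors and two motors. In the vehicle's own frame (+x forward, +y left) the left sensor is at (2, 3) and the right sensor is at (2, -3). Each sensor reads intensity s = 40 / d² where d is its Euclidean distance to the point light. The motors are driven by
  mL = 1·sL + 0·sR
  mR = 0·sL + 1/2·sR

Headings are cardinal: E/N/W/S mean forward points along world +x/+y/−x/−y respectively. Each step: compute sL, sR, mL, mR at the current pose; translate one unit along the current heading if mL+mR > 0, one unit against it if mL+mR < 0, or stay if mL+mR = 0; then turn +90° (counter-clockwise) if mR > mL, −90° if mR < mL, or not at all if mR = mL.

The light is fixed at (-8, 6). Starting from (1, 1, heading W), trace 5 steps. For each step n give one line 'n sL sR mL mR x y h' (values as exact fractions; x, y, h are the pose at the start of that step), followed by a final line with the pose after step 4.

0 40/113 40/53 40/113 20/53 1 1 W
1 4/17 20/37 4/17 10/37 0 1 S
2 40/109 40/181 40/109 20/181 0 0 E
3 5/26 2/5 5/26 1/5 1 0 S
4 40/137 40/221 40/137 20/221 1 -1 E
final 2 -1 S

n=0: pose=(1,1,W); sL=40/113, sR=40/53; mL=40/113, mR=20/53; mL+mR=4380/5989 → advance +1; mR−mL=140/5989 → turn +1·90°
n=1: pose=(0,1,S); sL=4/17, sR=20/37; mL=4/17, mR=10/37; mL+mR=318/629 → advance +1; mR−mL=22/629 → turn +1·90°
n=2: pose=(0,0,E); sL=40/109, sR=40/181; mL=40/109, mR=20/181; mL+mR=9420/19729 → advance +1; mR−mL=-5060/19729 → turn -1·90°
n=3: pose=(1,0,S); sL=5/26, sR=2/5; mL=5/26, mR=1/5; mL+mR=51/130 → advance +1; mR−mL=1/130 → turn +1·90°
n=4: pose=(1,-1,E); sL=40/137, sR=40/221; mL=40/137, mR=20/221; mL+mR=11580/30277 → advance +1; mR−mL=-6100/30277 → turn -1·90°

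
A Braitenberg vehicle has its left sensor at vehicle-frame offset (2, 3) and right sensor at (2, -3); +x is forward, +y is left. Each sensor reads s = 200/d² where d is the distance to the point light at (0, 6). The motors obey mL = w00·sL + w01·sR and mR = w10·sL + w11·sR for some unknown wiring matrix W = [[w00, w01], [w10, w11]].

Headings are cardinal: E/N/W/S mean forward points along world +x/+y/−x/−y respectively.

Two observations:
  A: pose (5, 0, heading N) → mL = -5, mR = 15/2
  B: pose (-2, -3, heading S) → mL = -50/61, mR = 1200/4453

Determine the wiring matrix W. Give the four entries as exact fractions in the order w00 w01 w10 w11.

obs A: pose=(5,0,N) → sL=10, sR=5/2, mL=-5, mR=15/2
obs B: pose=(-2,-3,S) → sL=100/61, sR=100/73, mL=-50/61, mR=1200/4453
sensor matrix S = [[10, 5/2], [100/61, 100/73]]; det S = 42750/4453
solve [mL_A; mL_B] = S·[w00; w01] and [mR_A; mR_B] = S·[w10; w11]:
  w00 = -1/2, w01 = 0, w10 = 1, w11 = -1

-1/2 0 1 -1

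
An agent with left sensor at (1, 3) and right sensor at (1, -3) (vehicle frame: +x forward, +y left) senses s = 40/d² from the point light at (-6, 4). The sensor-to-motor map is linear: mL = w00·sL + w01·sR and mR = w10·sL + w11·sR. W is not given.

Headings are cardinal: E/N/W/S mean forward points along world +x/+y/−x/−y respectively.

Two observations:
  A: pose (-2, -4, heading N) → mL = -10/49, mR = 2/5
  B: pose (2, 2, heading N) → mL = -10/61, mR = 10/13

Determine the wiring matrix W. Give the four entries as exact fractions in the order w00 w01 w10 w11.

0 -1/2 1/2 0

obs A: pose=(-2,-4,N) → sL=4/5, sR=20/49, mL=-10/49, mR=2/5
obs B: pose=(2,2,N) → sL=20/13, sR=20/61, mL=-10/61, mR=10/13
sensor matrix S = [[4/5, 20/49], [20/13, 20/61]]; det S = -14208/38857
solve [mL_A; mL_B] = S·[w00; w01] and [mR_A; mR_B] = S·[w10; w11]:
  w00 = 0, w01 = -1/2, w10 = 1/2, w11 = 0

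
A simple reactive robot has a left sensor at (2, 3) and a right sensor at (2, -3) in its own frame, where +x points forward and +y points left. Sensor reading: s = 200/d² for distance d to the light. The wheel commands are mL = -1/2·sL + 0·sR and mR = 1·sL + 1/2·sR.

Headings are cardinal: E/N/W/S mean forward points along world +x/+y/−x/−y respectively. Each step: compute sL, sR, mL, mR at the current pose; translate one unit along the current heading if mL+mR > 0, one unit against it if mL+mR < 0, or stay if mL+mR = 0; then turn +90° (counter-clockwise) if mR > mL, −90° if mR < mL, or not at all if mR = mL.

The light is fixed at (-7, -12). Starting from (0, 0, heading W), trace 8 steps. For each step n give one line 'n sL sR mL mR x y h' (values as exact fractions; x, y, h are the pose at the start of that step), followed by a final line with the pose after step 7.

n=0: pose=(0,0,W); sL=100/53, sR=4/5; mL=-50/53, mR=606/265; mL+mR=356/265 → advance +1; mR−mL=856/265 → turn +1·90°
n=1: pose=(-1,0,S); sL=200/181, sR=200/109; mL=-100/181, mR=39900/19729; mL+mR=29000/19729 → advance +1; mR−mL=50800/19729 → turn +1·90°
n=2: pose=(-1,-1,E); sL=10/13, sR=25/16; mL=-5/13, mR=645/416; mL+mR=485/416 → advance +1; mR−mL=805/416 → turn +1·90°
n=3: pose=(0,-1,N); sL=40/37, sR=200/269; mL=-20/37, mR=14460/9953; mL+mR=9080/9953 → advance +1; mR−mL=19840/9953 → turn +1·90°
n=4: pose=(0,0,W); sL=100/53, sR=4/5; mL=-50/53, mR=606/265; mL+mR=356/265 → advance +1; mR−mL=856/265 → turn +1·90°
n=5: pose=(-1,0,S); sL=200/181, sR=200/109; mL=-100/181, mR=39900/19729; mL+mR=29000/19729 → advance +1; mR−mL=50800/19729 → turn +1·90°
n=6: pose=(-1,-1,E); sL=10/13, sR=25/16; mL=-5/13, mR=645/416; mL+mR=485/416 → advance +1; mR−mL=805/416 → turn +1·90°
n=7: pose=(0,-1,N); sL=40/37, sR=200/269; mL=-20/37, mR=14460/9953; mL+mR=9080/9953 → advance +1; mR−mL=19840/9953 → turn +1·90°

0 100/53 4/5 -50/53 606/265 0 0 W
1 200/181 200/109 -100/181 39900/19729 -1 0 S
2 10/13 25/16 -5/13 645/416 -1 -1 E
3 40/37 200/269 -20/37 14460/9953 0 -1 N
4 100/53 4/5 -50/53 606/265 0 0 W
5 200/181 200/109 -100/181 39900/19729 -1 0 S
6 10/13 25/16 -5/13 645/416 -1 -1 E
7 40/37 200/269 -20/37 14460/9953 0 -1 N
final 0 0 W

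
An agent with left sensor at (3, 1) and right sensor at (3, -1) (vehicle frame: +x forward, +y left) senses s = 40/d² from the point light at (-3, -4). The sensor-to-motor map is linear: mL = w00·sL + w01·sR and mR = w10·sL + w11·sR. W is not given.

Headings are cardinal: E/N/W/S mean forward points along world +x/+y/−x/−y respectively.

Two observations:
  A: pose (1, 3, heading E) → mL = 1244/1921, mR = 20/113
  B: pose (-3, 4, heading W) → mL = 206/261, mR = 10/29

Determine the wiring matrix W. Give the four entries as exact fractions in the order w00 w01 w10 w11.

obs A: pose=(1,3,E) → sL=40/113, sR=8/17, mL=1244/1921, mR=20/113
obs B: pose=(-3,4,W) → sL=20/29, sR=4/9, mL=206/261, mR=10/29
sensor matrix S = [[40/113, 8/17], [20/29, 4/9]]; det S = -83840/501381
solve [mL_A; mL_B] = S·[w00; w01] and [mR_A; mR_B] = S·[w10; w11]:
  w00 = 1/2, w01 = 1, w10 = 1/2, w11 = 0

1/2 1 1/2 0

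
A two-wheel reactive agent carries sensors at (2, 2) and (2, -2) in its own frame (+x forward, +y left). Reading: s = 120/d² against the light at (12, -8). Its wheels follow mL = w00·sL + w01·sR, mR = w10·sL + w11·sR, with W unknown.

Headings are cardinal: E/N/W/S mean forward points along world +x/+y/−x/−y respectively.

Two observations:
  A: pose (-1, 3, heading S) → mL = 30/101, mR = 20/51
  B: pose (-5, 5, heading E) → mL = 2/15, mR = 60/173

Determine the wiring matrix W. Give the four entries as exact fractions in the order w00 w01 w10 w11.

1/2 0 0 1

obs A: pose=(-1,3,S) → sL=60/101, sR=20/51, mL=30/101, mR=20/51
obs B: pose=(-5,5,E) → sL=4/15, sR=60/173, mL=2/15, mR=60/173
sensor matrix S = [[60/101, 20/51], [4/15, 60/173]]; det S = 271232/2673369
solve [mL_A; mL_B] = S·[w00; w01] and [mR_A; mR_B] = S·[w10; w11]:
  w00 = 1/2, w01 = 0, w10 = 0, w11 = 1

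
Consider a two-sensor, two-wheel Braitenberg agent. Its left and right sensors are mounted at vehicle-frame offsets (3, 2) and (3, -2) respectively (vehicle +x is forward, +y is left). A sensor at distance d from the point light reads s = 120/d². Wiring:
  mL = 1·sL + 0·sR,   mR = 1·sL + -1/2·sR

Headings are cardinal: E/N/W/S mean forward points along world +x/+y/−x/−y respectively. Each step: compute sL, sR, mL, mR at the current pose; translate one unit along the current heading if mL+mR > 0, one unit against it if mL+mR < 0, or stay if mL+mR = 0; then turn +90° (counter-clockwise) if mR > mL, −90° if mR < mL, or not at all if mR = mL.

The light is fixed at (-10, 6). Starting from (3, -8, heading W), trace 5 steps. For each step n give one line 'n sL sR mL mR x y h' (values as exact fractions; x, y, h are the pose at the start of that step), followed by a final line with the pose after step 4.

0 30/89 30/61 30/89 495/5429 3 -8 W
1 120/221 120/317 120/221 24780/70057 2 -8 N
2 60/173 4/15 60/173 554/2595 2 -7 E
3 120/481 120/377 120/481 1260/13949 3 -7 S
4 30/89 30/61 30/89 495/5429 3 -8 W
final 2 -8 N

n=0: pose=(3,-8,W); sL=30/89, sR=30/61; mL=30/89, mR=495/5429; mL+mR=2325/5429 → advance +1; mR−mL=-15/61 → turn -1·90°
n=1: pose=(2,-8,N); sL=120/221, sR=120/317; mL=120/221, mR=24780/70057; mL+mR=62820/70057 → advance +1; mR−mL=-60/317 → turn -1·90°
n=2: pose=(2,-7,E); sL=60/173, sR=4/15; mL=60/173, mR=554/2595; mL+mR=1454/2595 → advance +1; mR−mL=-2/15 → turn -1·90°
n=3: pose=(3,-7,S); sL=120/481, sR=120/377; mL=120/481, mR=1260/13949; mL+mR=4740/13949 → advance +1; mR−mL=-60/377 → turn -1·90°
n=4: pose=(3,-8,W); sL=30/89, sR=30/61; mL=30/89, mR=495/5429; mL+mR=2325/5429 → advance +1; mR−mL=-15/61 → turn -1·90°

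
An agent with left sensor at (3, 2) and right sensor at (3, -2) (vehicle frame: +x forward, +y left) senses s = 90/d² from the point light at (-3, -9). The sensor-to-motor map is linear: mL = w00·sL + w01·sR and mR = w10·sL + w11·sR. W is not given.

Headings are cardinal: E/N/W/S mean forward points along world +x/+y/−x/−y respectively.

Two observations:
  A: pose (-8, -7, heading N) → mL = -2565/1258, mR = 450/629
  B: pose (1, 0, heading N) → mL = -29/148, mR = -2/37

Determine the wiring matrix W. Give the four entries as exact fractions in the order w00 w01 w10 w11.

obs A: pose=(-8,-7,N) → sL=45/37, sR=45/17, mL=-2565/1258, mR=450/629
obs B: pose=(1,0,N) → sL=45/74, sR=1/2, mL=-29/148, mR=-2/37
sensor matrix S = [[45/37, 45/17], [45/74, 1/2]]; det S = -630/629
solve [mL_A; mL_B] = S·[w00; w01] and [mR_A; mR_B] = S·[w10; w11]:
  w00 = 1/2, w01 = -1, w10 = -1/2, w11 = 1/2

1/2 -1 -1/2 1/2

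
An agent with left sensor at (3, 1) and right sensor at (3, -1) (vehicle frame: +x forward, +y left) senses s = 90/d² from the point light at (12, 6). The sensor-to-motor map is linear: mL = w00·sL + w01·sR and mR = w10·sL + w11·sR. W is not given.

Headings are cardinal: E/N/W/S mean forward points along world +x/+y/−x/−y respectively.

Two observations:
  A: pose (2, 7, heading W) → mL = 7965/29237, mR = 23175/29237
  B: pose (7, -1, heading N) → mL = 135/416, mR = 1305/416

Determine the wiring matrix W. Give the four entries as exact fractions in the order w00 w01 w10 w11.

1 -1/2 1 1/2

obs A: pose=(2,7,W) → sL=90/169, sR=90/173, mL=7965/29237, mR=23175/29237
obs B: pose=(7,-1,N) → sL=45/26, sR=45/16, mL=135/416, mR=1305/416
sensor matrix S = [[90/169, 90/173], [45/26, 45/16]]; det S = 139725/233896
solve [mL_A; mL_B] = S·[w00; w01] and [mR_A; mR_B] = S·[w10; w11]:
  w00 = 1, w01 = -1/2, w10 = 1, w11 = 1/2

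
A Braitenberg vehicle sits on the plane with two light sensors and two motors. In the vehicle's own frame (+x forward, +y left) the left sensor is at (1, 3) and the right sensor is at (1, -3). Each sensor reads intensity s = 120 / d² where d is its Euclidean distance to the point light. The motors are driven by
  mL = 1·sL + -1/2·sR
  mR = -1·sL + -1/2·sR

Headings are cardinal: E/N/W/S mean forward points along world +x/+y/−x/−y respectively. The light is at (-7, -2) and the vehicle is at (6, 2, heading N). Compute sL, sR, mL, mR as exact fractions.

24/25 120/281 5244/7025 -8244/7025

left sensor world pos  = (3, 3); dL² = 125
right sensor world pos = (9, 3); dR² = 281
sL = 120/125 = 24/25
sR = 120/281 = 120/281
mL = 1·sL + -1/2·sR = 5244/7025
mR = -1·sL + -1/2·sR = -8244/7025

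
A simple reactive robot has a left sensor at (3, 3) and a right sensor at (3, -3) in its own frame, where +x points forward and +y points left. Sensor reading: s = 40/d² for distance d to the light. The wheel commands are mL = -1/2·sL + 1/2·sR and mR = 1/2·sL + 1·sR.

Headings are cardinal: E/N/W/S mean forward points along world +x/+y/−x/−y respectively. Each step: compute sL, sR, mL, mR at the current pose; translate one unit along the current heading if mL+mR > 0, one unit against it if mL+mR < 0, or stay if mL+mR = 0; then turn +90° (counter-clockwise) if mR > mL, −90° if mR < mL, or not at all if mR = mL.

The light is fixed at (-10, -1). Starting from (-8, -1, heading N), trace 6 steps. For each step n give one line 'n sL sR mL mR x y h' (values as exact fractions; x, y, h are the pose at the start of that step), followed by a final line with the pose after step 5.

n=0: pose=(-8,-1,N); sL=4, sR=20/17; mL=-24/17, mR=54/17; mL+mR=30/17 → advance +1; mR−mL=78/17 → turn +1·90°
n=1: pose=(-8,0,W); sL=8, sR=40/17; mL=-48/17, mR=108/17; mL+mR=60/17 → advance +1; mR−mL=156/17 → turn +1·90°
n=2: pose=(-9,0,S); sL=2, sR=5; mL=3/2, mR=6; mL+mR=15/2 → advance +1; mR−mL=9/2 → turn +1·90°
n=3: pose=(-9,-1,E); sL=8/5, sR=8/5; mL=0, mR=12/5; mL+mR=12/5 → advance +1; mR−mL=12/5 → turn +1·90°
n=4: pose=(-8,-1,N); sL=4, sR=20/17; mL=-24/17, mR=54/17; mL+mR=30/17 → advance +1; mR−mL=78/17 → turn +1·90°
n=5: pose=(-8,0,W); sL=8, sR=40/17; mL=-48/17, mR=108/17; mL+mR=60/17 → advance +1; mR−mL=156/17 → turn +1·90°

0 4 20/17 -24/17 54/17 -8 -1 N
1 8 40/17 -48/17 108/17 -8 0 W
2 2 5 3/2 6 -9 0 S
3 8/5 8/5 0 12/5 -9 -1 E
4 4 20/17 -24/17 54/17 -8 -1 N
5 8 40/17 -48/17 108/17 -8 0 W
final -9 0 S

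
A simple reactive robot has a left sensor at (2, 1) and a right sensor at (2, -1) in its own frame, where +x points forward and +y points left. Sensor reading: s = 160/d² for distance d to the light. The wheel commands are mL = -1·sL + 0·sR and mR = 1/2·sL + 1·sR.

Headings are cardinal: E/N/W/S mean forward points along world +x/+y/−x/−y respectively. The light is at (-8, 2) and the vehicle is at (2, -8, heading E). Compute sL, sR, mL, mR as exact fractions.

left sensor world pos  = (4, -7); dL² = 225
right sensor world pos = (4, -9); dR² = 265
sL = 160/225 = 32/45
sR = 160/265 = 32/53
mL = -1·sL + 0·sR = -32/45
mR = 1/2·sL + 1·sR = 2288/2385

32/45 32/53 -32/45 2288/2385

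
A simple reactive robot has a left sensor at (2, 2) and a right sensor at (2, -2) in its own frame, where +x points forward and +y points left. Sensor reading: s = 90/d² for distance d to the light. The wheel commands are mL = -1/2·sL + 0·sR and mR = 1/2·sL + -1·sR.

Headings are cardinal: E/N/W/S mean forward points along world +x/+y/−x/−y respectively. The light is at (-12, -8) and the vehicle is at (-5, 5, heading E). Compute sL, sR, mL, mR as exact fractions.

5/17 45/101 -5/34 -1025/3434

left sensor world pos  = (-3, 7); dL² = 306
right sensor world pos = (-3, 3); dR² = 202
sL = 90/306 = 5/17
sR = 90/202 = 45/101
mL = -1/2·sL + 0·sR = -5/34
mR = 1/2·sL + -1·sR = -1025/3434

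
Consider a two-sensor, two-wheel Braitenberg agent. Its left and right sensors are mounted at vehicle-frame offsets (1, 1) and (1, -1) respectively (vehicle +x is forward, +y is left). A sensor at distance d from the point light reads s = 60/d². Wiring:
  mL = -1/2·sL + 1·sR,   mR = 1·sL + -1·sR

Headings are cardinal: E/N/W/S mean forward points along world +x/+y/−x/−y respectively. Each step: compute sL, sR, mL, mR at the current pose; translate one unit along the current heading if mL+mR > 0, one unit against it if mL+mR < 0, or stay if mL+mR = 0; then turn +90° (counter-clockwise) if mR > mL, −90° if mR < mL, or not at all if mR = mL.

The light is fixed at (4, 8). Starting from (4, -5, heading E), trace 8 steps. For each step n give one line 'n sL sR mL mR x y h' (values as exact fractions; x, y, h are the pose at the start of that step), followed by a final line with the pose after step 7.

n=0: pose=(4,-5,E); sL=12/29, sR=60/197; mL=558/5713, mR=624/5713; mL+mR=6/29 → advance +1; mR−mL=66/5713 → turn +1·90°
n=1: pose=(5,-5,N); sL=5/12, sR=15/37; mL=175/888, mR=5/444; mL+mR=5/24 → advance +1; mR−mL=-55/296 → turn -1·90°
n=2: pose=(5,-4,E); sL=12/25, sR=60/173; mL=462/4325, mR=576/4325; mL+mR=6/25 → advance +1; mR−mL=114/4325 → turn +1·90°
n=3: pose=(6,-4,N); sL=30/61, sR=6/13; mL=171/793, mR=24/793; mL+mR=15/61 → advance +1; mR−mL=-147/793 → turn -1·90°
n=4: pose=(6,-3,E); sL=60/109, sR=20/51; mL=650/5559, mR=880/5559; mL+mR=30/109 → advance +1; mR−mL=230/5559 → turn +1·90°
n=5: pose=(7,-3,N); sL=15/26, sR=15/29; mL=345/1508, mR=45/754; mL+mR=15/52 → advance +1; mR−mL=-255/1508 → turn -1·90°
n=6: pose=(7,-2,E); sL=60/97, sR=60/137; mL=1710/13289, mR=2400/13289; mL+mR=30/97 → advance +1; mR−mL=690/13289 → turn +1·90°
n=7: pose=(8,-2,N); sL=2/3, sR=30/53; mL=37/159, mR=16/159; mL+mR=1/3 → advance +1; mR−mL=-7/53 → turn -1·90°

0 12/29 60/197 558/5713 624/5713 4 -5 E
1 5/12 15/37 175/888 5/444 5 -5 N
2 12/25 60/173 462/4325 576/4325 5 -4 E
3 30/61 6/13 171/793 24/793 6 -4 N
4 60/109 20/51 650/5559 880/5559 6 -3 E
5 15/26 15/29 345/1508 45/754 7 -3 N
6 60/97 60/137 1710/13289 2400/13289 7 -2 E
7 2/3 30/53 37/159 16/159 8 -2 N
final 8 -1 E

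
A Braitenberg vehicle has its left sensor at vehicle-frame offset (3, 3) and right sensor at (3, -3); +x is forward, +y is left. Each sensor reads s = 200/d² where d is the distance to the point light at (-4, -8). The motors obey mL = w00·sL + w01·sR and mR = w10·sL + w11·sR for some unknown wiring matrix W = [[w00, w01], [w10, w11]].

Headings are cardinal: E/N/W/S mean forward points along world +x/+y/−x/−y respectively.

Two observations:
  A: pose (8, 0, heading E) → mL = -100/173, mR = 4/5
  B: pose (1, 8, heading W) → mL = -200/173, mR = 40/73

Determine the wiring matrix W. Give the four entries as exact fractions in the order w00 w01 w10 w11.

-1 0 0 1

obs A: pose=(8,0,E) → sL=100/173, sR=4/5, mL=-100/173, mR=4/5
obs B: pose=(1,8,W) → sL=200/173, sR=40/73, mL=-200/173, mR=40/73
sensor matrix S = [[100/173, 4/5], [200/173, 40/73]]; det S = -7680/12629
solve [mL_A; mL_B] = S·[w00; w01] and [mR_A; mR_B] = S·[w10; w11]:
  w00 = -1, w01 = 0, w10 = 0, w11 = 1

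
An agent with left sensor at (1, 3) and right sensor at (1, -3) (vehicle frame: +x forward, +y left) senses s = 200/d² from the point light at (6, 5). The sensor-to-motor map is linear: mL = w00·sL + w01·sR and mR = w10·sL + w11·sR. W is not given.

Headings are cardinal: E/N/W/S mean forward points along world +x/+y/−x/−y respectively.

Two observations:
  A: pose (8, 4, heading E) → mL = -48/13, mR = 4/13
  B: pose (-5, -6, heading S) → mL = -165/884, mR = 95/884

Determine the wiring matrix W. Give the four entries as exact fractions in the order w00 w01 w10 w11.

-1/2 1/2 -1/2 1

obs A: pose=(8,4,E) → sL=200/13, sR=8, mL=-48/13, mR=4/13
obs B: pose=(-5,-6,S) → sL=25/26, sR=10/17, mL=-165/884, mR=95/884
sensor matrix S = [[200/13, 8], [25/26, 10/17]]; det S = 300/221
solve [mL_A; mL_B] = S·[w00; w01] and [mR_A; mR_B] = S·[w10; w11]:
  w00 = -1/2, w01 = 1/2, w10 = -1/2, w11 = 1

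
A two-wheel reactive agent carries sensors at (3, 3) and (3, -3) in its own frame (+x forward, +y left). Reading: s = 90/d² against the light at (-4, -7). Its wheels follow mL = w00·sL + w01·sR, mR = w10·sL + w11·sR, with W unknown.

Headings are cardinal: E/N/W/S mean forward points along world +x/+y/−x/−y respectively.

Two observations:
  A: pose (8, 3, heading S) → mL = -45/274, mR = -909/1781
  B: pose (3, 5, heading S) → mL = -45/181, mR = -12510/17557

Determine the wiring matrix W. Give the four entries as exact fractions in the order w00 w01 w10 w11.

obs A: pose=(8,3,S) → sL=45/137, sR=9/13, mL=-45/274, mR=-909/1781
obs B: pose=(3,5,S) → sL=90/181, sR=90/97, mL=-45/181, mR=-12510/17557
sensor matrix S = [[45/137, 9/13], [90/181, 90/97]]; det S = -1234440/31269017
solve [mL_A; mL_B] = S·[w00; w01] and [mR_A; mR_B] = S·[w10; w11]:
  w00 = -1/2, w01 = 0, w10 = -1/2, w11 = -1/2

-1/2 0 -1/2 -1/2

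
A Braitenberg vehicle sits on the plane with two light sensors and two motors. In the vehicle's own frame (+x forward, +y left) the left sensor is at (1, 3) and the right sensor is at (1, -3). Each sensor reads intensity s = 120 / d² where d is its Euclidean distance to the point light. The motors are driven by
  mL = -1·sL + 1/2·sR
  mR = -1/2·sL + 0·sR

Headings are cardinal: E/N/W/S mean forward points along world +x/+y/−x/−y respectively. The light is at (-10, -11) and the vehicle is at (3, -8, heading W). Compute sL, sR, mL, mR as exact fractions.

5/6 2/3 -1/2 -5/12

left sensor world pos  = (2, -11); dL² = 144
right sensor world pos = (2, -5); dR² = 180
sL = 120/144 = 5/6
sR = 120/180 = 2/3
mL = -1·sL + 1/2·sR = -1/2
mR = -1/2·sL + 0·sR = -5/12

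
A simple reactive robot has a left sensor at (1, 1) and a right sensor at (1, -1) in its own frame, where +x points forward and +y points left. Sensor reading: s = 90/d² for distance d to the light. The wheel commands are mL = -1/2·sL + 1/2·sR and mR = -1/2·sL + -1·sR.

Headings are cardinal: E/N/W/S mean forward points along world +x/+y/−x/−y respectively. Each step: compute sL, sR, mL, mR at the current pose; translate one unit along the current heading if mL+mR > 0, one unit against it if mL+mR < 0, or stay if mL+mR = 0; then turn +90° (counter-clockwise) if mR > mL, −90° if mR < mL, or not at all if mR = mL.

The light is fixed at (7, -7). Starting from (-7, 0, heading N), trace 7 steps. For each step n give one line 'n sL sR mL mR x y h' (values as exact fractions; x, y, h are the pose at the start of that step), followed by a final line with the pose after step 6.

0 90/289 90/233 2520/67337 -36495/67337 -7 0 N
1 45/109 45/97 270/10573 -14175/21146 -7 -1 E
2 90/221 90/281 -2700/62101 -32535/62101 -8 -1 S
3 45/146 9/32 -63/4672 -1017/2336 -8 0 W
4 90/289 90/233 2520/67337 -36495/67337 -7 0 N
5 45/109 45/97 270/10573 -14175/21146 -7 -1 E
6 90/221 90/281 -2700/62101 -32535/62101 -8 -1 S
final -8 0 W

n=0: pose=(-7,0,N); sL=90/289, sR=90/233; mL=2520/67337, mR=-36495/67337; mL+mR=-33975/67337 → advance -1; mR−mL=-135/233 → turn -1·90°
n=1: pose=(-7,-1,E); sL=45/109, sR=45/97; mL=270/10573, mR=-14175/21146; mL+mR=-13635/21146 → advance -1; mR−mL=-135/194 → turn -1·90°
n=2: pose=(-8,-1,S); sL=90/221, sR=90/281; mL=-2700/62101, mR=-32535/62101; mL+mR=-35235/62101 → advance -1; mR−mL=-135/281 → turn -1·90°
n=3: pose=(-8,0,W); sL=45/146, sR=9/32; mL=-63/4672, mR=-1017/2336; mL+mR=-2097/4672 → advance -1; mR−mL=-27/64 → turn -1·90°
n=4: pose=(-7,0,N); sL=90/289, sR=90/233; mL=2520/67337, mR=-36495/67337; mL+mR=-33975/67337 → advance -1; mR−mL=-135/233 → turn -1·90°
n=5: pose=(-7,-1,E); sL=45/109, sR=45/97; mL=270/10573, mR=-14175/21146; mL+mR=-13635/21146 → advance -1; mR−mL=-135/194 → turn -1·90°
n=6: pose=(-8,-1,S); sL=90/221, sR=90/281; mL=-2700/62101, mR=-32535/62101; mL+mR=-35235/62101 → advance -1; mR−mL=-135/281 → turn -1·90°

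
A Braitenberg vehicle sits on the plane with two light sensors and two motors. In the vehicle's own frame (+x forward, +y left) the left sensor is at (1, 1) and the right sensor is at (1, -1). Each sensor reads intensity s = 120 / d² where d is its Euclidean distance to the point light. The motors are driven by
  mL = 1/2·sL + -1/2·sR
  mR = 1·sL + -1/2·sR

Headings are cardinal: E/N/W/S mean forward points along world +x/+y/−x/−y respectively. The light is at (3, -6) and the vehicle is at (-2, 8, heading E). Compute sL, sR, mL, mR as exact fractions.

left sensor world pos  = (-1, 9); dL² = 241
right sensor world pos = (-1, 7); dR² = 185
sL = 120/241 = 120/241
sR = 120/185 = 24/37
mL = 1/2·sL + -1/2·sR = -672/8917
mR = 1·sL + -1/2·sR = 1548/8917

120/241 24/37 -672/8917 1548/8917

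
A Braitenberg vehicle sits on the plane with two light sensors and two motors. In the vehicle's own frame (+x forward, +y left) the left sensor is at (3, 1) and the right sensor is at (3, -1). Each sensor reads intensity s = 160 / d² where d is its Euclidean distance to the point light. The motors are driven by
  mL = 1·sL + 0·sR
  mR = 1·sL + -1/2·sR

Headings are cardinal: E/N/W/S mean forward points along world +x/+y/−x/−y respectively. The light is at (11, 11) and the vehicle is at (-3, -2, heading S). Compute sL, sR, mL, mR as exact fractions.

left sensor world pos  = (-2, -5); dL² = 425
right sensor world pos = (-4, -5); dR² = 481
sL = 160/425 = 32/85
sR = 160/481 = 160/481
mL = 1·sL + 0·sR = 32/85
mR = 1·sL + -1/2·sR = 8592/40885

32/85 160/481 32/85 8592/40885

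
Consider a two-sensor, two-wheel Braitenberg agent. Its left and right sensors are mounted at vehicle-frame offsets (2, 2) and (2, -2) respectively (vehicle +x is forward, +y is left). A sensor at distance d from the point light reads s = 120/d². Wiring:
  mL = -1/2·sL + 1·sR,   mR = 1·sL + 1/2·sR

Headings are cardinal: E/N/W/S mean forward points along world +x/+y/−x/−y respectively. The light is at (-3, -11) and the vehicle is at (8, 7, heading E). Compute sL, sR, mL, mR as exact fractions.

left sensor world pos  = (10, 9); dL² = 569
right sensor world pos = (10, 5); dR² = 425
sL = 120/569 = 120/569
sR = 120/425 = 24/85
mL = -1/2·sL + 1·sR = 8556/48365
mR = 1·sL + 1/2·sR = 17028/48365

120/569 24/85 8556/48365 17028/48365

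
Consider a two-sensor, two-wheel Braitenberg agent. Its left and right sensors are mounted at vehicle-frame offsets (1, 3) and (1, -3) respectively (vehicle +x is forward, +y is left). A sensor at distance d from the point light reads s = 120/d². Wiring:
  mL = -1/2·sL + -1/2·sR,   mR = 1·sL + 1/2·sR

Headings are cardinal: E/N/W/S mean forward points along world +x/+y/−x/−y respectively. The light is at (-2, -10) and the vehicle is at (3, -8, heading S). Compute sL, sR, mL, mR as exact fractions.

24/13 24 -168/13 180/13

left sensor world pos  = (6, -9); dL² = 65
right sensor world pos = (0, -9); dR² = 5
sL = 120/65 = 24/13
sR = 120/5 = 24
mL = -1/2·sL + -1/2·sR = -168/13
mR = 1·sL + 1/2·sR = 180/13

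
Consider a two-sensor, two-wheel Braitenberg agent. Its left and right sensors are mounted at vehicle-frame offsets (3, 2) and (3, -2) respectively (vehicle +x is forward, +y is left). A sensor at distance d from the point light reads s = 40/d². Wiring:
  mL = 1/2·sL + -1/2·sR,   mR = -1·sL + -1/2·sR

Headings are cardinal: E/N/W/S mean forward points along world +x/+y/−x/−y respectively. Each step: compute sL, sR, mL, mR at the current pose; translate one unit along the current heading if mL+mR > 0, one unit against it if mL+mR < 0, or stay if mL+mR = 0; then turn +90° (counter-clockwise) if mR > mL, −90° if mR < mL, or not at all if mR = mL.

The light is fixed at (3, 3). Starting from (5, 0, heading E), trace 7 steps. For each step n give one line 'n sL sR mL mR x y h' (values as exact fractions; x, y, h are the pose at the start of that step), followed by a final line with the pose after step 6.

0 20/13 4/5 24/65 -126/65 5 0 E
1 8/9 40/37 -32/333 -476/333 4 0 S
2 2 10 -4 -7 4 1 W
3 40 40/17 320/17 -700/17 5 1 N
4 20/13 4/5 24/65 -126/65 5 0 E
5 8/9 40/37 -32/333 -476/333 4 0 S
6 2 10 -4 -7 4 1 W
final 5 1 N

n=0: pose=(5,0,E); sL=20/13, sR=4/5; mL=24/65, mR=-126/65; mL+mR=-102/65 → advance -1; mR−mL=-30/13 → turn -1·90°
n=1: pose=(4,0,S); sL=8/9, sR=40/37; mL=-32/333, mR=-476/333; mL+mR=-508/333 → advance -1; mR−mL=-4/3 → turn -1·90°
n=2: pose=(4,1,W); sL=2, sR=10; mL=-4, mR=-7; mL+mR=-11 → advance -1; mR−mL=-3 → turn -1·90°
n=3: pose=(5,1,N); sL=40, sR=40/17; mL=320/17, mR=-700/17; mL+mR=-380/17 → advance -1; mR−mL=-60 → turn -1·90°
n=4: pose=(5,0,E); sL=20/13, sR=4/5; mL=24/65, mR=-126/65; mL+mR=-102/65 → advance -1; mR−mL=-30/13 → turn -1·90°
n=5: pose=(4,0,S); sL=8/9, sR=40/37; mL=-32/333, mR=-476/333; mL+mR=-508/333 → advance -1; mR−mL=-4/3 → turn -1·90°
n=6: pose=(4,1,W); sL=2, sR=10; mL=-4, mR=-7; mL+mR=-11 → advance -1; mR−mL=-3 → turn -1·90°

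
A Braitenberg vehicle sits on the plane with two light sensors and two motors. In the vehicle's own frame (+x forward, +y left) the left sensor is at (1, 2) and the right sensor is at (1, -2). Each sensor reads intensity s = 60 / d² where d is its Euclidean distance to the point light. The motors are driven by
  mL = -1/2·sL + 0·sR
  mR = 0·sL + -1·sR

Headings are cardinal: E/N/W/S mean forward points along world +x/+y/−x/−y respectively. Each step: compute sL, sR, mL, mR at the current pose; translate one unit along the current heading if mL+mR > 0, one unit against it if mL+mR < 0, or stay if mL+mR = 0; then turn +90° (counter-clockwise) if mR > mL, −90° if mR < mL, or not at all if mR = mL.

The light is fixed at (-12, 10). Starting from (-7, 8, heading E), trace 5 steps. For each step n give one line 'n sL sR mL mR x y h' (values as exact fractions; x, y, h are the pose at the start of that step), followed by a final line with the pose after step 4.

n=0: pose=(-7,8,E); sL=5/3, sR=15/13; mL=-5/6, mR=-15/13; mL+mR=-155/78 → advance -1; mR−mL=-25/78 → turn -1·90°
n=1: pose=(-8,8,S); sL=4/3, sR=60/13; mL=-2/3, mR=-60/13; mL+mR=-206/39 → advance -1; mR−mL=-154/39 → turn -1·90°
n=2: pose=(-8,9,W); sL=10/3, sR=6; mL=-5/3, mR=-6; mL+mR=-23/3 → advance -1; mR−mL=-13/3 → turn -1·90°
n=3: pose=(-7,9,N); sL=20/3, sR=60/49; mL=-10/3, mR=-60/49; mL+mR=-670/147 → advance -1; mR−mL=310/147 → turn +1·90°
n=4: pose=(-7,8,W); sL=15/8, sR=15/4; mL=-15/16, mR=-15/4; mL+mR=-75/16 → advance -1; mR−mL=-45/16 → turn -1·90°

0 5/3 15/13 -5/6 -15/13 -7 8 E
1 4/3 60/13 -2/3 -60/13 -8 8 S
2 10/3 6 -5/3 -6 -8 9 W
3 20/3 60/49 -10/3 -60/49 -7 9 N
4 15/8 15/4 -15/16 -15/4 -7 8 W
final -6 8 N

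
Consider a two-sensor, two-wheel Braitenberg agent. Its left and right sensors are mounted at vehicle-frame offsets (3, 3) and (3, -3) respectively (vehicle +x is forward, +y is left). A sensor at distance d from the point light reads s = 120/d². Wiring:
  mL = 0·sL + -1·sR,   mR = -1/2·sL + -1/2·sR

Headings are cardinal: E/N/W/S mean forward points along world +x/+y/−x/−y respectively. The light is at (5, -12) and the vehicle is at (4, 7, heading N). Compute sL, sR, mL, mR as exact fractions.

left sensor world pos  = (1, 10); dL² = 500
right sensor world pos = (7, 10); dR² = 488
sL = 120/500 = 6/25
sR = 120/488 = 15/61
mL = 0·sL + -1·sR = -15/61
mR = -1/2·sL + -1/2·sR = -741/3050

6/25 15/61 -15/61 -741/3050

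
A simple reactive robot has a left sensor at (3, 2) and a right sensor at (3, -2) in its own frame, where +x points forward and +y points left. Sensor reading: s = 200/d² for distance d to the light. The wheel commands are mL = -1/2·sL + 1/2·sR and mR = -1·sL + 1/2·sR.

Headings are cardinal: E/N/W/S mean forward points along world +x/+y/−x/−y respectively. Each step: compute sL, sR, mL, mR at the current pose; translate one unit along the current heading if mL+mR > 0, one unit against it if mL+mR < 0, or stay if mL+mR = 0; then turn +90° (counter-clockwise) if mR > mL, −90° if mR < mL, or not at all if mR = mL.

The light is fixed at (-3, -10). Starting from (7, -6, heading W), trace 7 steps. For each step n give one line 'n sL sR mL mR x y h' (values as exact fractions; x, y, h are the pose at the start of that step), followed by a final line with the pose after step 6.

n=0: pose=(7,-6,W); sL=200/53, sR=40/17; mL=-640/901, mR=-2340/901; mL+mR=-2980/901 → advance -1; mR−mL=-100/53 → turn -1·90°
n=1: pose=(8,-6,N); sL=20/13, sR=100/109; mL=-440/1417, mR=-1530/1417; mL+mR=-1970/1417 → advance -1; mR−mL=-10/13 → turn -1·90°
n=2: pose=(8,-7,E); sL=200/221, sR=200/197; mL=2400/43537, mR=-17300/43537; mL+mR=-14900/43537 → advance -1; mR−mL=-100/221 → turn -1·90°
n=3: pose=(7,-7,S); sL=25/18, sR=25/8; mL=125/144, mR=25/144; mL+mR=25/24 → advance +1; mR−mL=-25/36 → turn -1·90°
n=4: pose=(7,-8,W); sL=200/49, sR=40/13; mL=-320/637, mR=-1620/637; mL+mR=-1940/637 → advance -1; mR−mL=-100/49 → turn -1·90°
n=5: pose=(8,-8,N); sL=100/53, sR=100/97; mL=-2200/5141, mR=-7050/5141; mL+mR=-9250/5141 → advance -1; mR−mL=-50/53 → turn -1·90°
n=6: pose=(8,-9,E); sL=40/41, sR=200/197; mL=160/8077, mR=-3780/8077; mL+mR=-3620/8077 → advance -1; mR−mL=-20/41 → turn -1·90°

0 200/53 40/17 -640/901 -2340/901 7 -6 W
1 20/13 100/109 -440/1417 -1530/1417 8 -6 N
2 200/221 200/197 2400/43537 -17300/43537 8 -7 E
3 25/18 25/8 125/144 25/144 7 -7 S
4 200/49 40/13 -320/637 -1620/637 7 -8 W
5 100/53 100/97 -2200/5141 -7050/5141 8 -8 N
6 40/41 200/197 160/8077 -3780/8077 8 -9 E
final 7 -9 S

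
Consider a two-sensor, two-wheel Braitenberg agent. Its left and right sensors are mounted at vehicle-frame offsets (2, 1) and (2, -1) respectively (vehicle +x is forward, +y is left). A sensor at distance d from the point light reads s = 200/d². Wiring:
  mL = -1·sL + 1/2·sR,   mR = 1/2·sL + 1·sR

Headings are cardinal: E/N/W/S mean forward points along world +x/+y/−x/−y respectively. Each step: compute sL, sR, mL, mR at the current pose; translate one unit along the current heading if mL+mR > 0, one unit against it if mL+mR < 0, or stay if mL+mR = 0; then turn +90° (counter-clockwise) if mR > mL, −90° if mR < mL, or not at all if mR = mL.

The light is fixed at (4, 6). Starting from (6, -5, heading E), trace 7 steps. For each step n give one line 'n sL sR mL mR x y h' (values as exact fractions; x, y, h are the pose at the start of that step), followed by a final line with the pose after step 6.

n=0: pose=(6,-5,E); sL=50/29, sR=5/4; mL=-255/232, mR=245/116; mL+mR=235/232 → advance +1; mR−mL=745/232 → turn +1·90°
n=1: pose=(7,-5,N); sL=40/17, sR=200/97; mL=-2180/1649, mR=5340/1649; mL+mR=3160/1649 → advance +1; mR−mL=7520/1649 → turn +1·90°
n=2: pose=(7,-4,W); sL=100/61, sR=100/41; mL=-1050/2501, mR=8150/2501; mL+mR=7100/2501 → advance +1; mR−mL=9200/2501 → turn +1·90°
n=3: pose=(6,-4,S); sL=200/153, sR=40/29; mL=-2740/4437, mR=9020/4437; mL+mR=6280/4437 → advance +1; mR−mL=3920/1479 → turn +1·90°
n=4: pose=(6,-5,E); sL=50/29, sR=5/4; mL=-255/232, mR=245/116; mL+mR=235/232 → advance +1; mR−mL=745/232 → turn +1·90°
n=5: pose=(7,-5,N); sL=40/17, sR=200/97; mL=-2180/1649, mR=5340/1649; mL+mR=3160/1649 → advance +1; mR−mL=7520/1649 → turn +1·90°
n=6: pose=(7,-4,W); sL=100/61, sR=100/41; mL=-1050/2501, mR=8150/2501; mL+mR=7100/2501 → advance +1; mR−mL=9200/2501 → turn +1·90°

0 50/29 5/4 -255/232 245/116 6 -5 E
1 40/17 200/97 -2180/1649 5340/1649 7 -5 N
2 100/61 100/41 -1050/2501 8150/2501 7 -4 W
3 200/153 40/29 -2740/4437 9020/4437 6 -4 S
4 50/29 5/4 -255/232 245/116 6 -5 E
5 40/17 200/97 -2180/1649 5340/1649 7 -5 N
6 100/61 100/41 -1050/2501 8150/2501 7 -4 W
final 6 -4 S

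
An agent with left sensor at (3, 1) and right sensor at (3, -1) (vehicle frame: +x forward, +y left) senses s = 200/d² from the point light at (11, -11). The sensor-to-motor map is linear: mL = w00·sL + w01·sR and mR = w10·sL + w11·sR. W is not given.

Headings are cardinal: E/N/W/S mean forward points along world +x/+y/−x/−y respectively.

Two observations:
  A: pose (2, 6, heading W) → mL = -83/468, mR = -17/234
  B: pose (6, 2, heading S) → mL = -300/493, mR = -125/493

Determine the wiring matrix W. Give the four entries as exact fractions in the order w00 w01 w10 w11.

obs A: pose=(2,6,W) → sL=1/2, sR=50/117, mL=-83/468, mR=-17/234
obs B: pose=(6,2,S) → sL=50/29, sR=25/17, mL=-300/493, mR=-125/493
sensor matrix S = [[1/2, 50/117], [50/29, 25/17]]; det S = -175/115362
solve [mL_A; mL_B] = S·[w00; w01] and [mR_A; mR_B] = S·[w10; w11]:
  w00 = 1/2, w01 = -1, w10 = -1, w11 = 1

1/2 -1 -1 1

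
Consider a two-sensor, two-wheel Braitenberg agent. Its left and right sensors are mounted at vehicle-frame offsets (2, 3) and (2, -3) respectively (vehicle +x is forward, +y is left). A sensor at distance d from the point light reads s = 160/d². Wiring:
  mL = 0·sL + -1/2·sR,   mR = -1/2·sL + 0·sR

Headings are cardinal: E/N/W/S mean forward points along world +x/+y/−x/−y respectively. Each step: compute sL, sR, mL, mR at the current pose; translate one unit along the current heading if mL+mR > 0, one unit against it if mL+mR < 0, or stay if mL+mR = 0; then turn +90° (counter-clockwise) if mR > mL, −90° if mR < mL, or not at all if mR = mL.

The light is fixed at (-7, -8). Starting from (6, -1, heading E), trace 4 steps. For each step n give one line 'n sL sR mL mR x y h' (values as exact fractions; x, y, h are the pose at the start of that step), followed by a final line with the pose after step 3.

0 32/65 160/241 -80/241 -16/65 6 -1 E
1 80/81 80/153 -40/153 -40/81 5 -1 N
2 160/277 32/41 -16/41 -80/277 5 -2 E
3 5/4 8/13 -4/13 -5/8 4 -2 N
final 4 -3 E

n=0: pose=(6,-1,E); sL=32/65, sR=160/241; mL=-80/241, mR=-16/65; mL+mR=-9056/15665 → advance -1; mR−mL=1344/15665 → turn +1·90°
n=1: pose=(5,-1,N); sL=80/81, sR=80/153; mL=-40/153, mR=-40/81; mL+mR=-1040/1377 → advance -1; mR−mL=-320/1377 → turn -1·90°
n=2: pose=(5,-2,E); sL=160/277, sR=32/41; mL=-16/41, mR=-80/277; mL+mR=-7712/11357 → advance -1; mR−mL=1152/11357 → turn +1·90°
n=3: pose=(4,-2,N); sL=5/4, sR=8/13; mL=-4/13, mR=-5/8; mL+mR=-97/104 → advance -1; mR−mL=-33/104 → turn -1·90°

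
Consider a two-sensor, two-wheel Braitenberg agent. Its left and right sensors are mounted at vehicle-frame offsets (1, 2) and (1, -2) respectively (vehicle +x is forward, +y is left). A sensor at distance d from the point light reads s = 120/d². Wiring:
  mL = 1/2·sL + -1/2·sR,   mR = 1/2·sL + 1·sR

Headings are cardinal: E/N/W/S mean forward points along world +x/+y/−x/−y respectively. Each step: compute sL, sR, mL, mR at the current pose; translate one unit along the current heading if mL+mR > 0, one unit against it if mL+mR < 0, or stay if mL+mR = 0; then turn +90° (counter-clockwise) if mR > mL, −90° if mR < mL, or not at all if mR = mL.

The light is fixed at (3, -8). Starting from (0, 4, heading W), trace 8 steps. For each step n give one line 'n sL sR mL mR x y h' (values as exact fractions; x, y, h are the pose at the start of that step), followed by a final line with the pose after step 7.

n=0: pose=(0,4,W); sL=30/29, sR=30/53; mL=360/1537, mR=1665/1537; mL+mR=2025/1537 → advance +1; mR−mL=45/53 → turn +1·90°
n=1: pose=(-1,4,S); sL=24/25, sR=120/157; mL=384/3925, mR=4884/3925; mL+mR=5268/3925 → advance +1; mR−mL=180/157 → turn +1·90°
n=2: pose=(-1,3,E); sL=60/89, sR=4/3; mL=-88/267, mR=446/267; mL+mR=358/267 → advance +1; mR−mL=2 → turn +1·90°
n=3: pose=(0,3,N); sL=120/169, sR=24/29; mL=-288/4901, mR=5796/4901; mL+mR=5508/4901 → advance +1; mR−mL=36/29 → turn +1·90°
n=4: pose=(0,4,W); sL=30/29, sR=30/53; mL=360/1537, mR=1665/1537; mL+mR=2025/1537 → advance +1; mR−mL=45/53 → turn +1·90°
n=5: pose=(-1,4,S); sL=24/25, sR=120/157; mL=384/3925, mR=4884/3925; mL+mR=5268/3925 → advance +1; mR−mL=180/157 → turn +1·90°
n=6: pose=(-1,3,E); sL=60/89, sR=4/3; mL=-88/267, mR=446/267; mL+mR=358/267 → advance +1; mR−mL=2 → turn +1·90°
n=7: pose=(0,3,N); sL=120/169, sR=24/29; mL=-288/4901, mR=5796/4901; mL+mR=5508/4901 → advance +1; mR−mL=36/29 → turn +1·90°

0 30/29 30/53 360/1537 1665/1537 0 4 W
1 24/25 120/157 384/3925 4884/3925 -1 4 S
2 60/89 4/3 -88/267 446/267 -1 3 E
3 120/169 24/29 -288/4901 5796/4901 0 3 N
4 30/29 30/53 360/1537 1665/1537 0 4 W
5 24/25 120/157 384/3925 4884/3925 -1 4 S
6 60/89 4/3 -88/267 446/267 -1 3 E
7 120/169 24/29 -288/4901 5796/4901 0 3 N
final 0 4 W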